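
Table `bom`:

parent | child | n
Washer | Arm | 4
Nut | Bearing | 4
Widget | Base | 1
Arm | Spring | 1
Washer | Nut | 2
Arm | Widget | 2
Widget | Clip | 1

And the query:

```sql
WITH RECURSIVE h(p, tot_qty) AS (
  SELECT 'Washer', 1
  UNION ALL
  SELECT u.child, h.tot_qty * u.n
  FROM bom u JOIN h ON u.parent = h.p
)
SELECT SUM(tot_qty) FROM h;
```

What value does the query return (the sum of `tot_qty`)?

Base: (Washer, tot_qty=1).
Iteration 1: components of {Washer} -> Arm = 1*4 = 4, Nut = 1*2 = 2.
Iteration 2: components of {Arm,Nut} -> Bearing = 2*4 = 8, Spring = 4*1 = 4, Widget = 4*2 = 8.
Iteration 3: components of {Bearing,Spring,Widget} -> Base = 8*1 = 8, Clip = 8*1 = 8.
Iteration 4: no further components; recursion stops.
SUM(tot_qty) = 1 + 4 + 2 + 4 + 8 + 8 + 8 + 8 = 43.

43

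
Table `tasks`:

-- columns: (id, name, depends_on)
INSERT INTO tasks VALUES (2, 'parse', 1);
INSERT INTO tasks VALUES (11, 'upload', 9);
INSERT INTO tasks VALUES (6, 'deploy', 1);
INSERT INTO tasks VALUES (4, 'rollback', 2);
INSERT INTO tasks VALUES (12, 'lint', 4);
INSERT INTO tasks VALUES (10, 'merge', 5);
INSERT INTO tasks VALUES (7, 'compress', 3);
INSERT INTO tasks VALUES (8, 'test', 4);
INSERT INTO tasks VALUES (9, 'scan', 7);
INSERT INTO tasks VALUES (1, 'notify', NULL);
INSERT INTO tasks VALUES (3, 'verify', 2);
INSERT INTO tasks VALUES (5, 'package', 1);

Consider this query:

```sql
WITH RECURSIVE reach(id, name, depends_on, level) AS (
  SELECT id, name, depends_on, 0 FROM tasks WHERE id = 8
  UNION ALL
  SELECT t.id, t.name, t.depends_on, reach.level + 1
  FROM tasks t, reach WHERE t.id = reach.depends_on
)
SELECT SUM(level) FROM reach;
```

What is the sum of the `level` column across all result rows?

6

Base: id=8 (test), depends_on=4, level 0.
Iteration 1: join on id=4 -> rollback (id 4, depends_on=2, level 1).
Iteration 2: join on id=2 -> parse (id 2, depends_on=1, level 2).
Iteration 3: join on id=1 -> notify (id 1, depends_on=NULL, level 3).
Iteration 4: depends_on is NULL; no match; recursion stops.
SUM(level) = 0 + 1 + 2 + 3 = 6.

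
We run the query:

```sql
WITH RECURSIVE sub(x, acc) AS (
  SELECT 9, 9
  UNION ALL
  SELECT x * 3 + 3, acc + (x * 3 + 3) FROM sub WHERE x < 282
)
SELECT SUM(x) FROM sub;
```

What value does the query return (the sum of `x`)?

Base: x=9, acc=9.
Iteration 1: 9 < 282 holds -> x = 9 * 3 + 3 = 30, acc = 9 + 30 = 39.
Iteration 2: 30 < 282 holds -> x = 30 * 3 + 3 = 93, acc = 39 + 93 = 132.
Iteration 3: 93 < 282 holds -> x = 93 * 3 + 3 = 282, acc = 132 + 282 = 414.
Iteration 4: 282 < 282 fails; recursion stops.
SUM(x) = 9 + 30 + 93 + 282 = 414.

414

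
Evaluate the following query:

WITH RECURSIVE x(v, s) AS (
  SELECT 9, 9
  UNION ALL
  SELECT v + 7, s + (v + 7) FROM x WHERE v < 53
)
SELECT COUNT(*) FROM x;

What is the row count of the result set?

Base: v=9, s=9.
Iteration 1: 9 < 53 holds -> v = 9 + 7 = 16, s = 9 + 16 = 25.
Iteration 2: 16 < 53 holds -> v = 16 + 7 = 23, s = 25 + 23 = 48.
Iteration 3: 23 < 53 holds -> v = 23 + 7 = 30, s = 48 + 30 = 78.
Iteration 4: 30 < 53 holds -> v = 30 + 7 = 37, s = 78 + 37 = 115.
Iteration 5: 37 < 53 holds -> v = 37 + 7 = 44, s = 115 + 44 = 159.
Iteration 6: 44 < 53 holds -> v = 44 + 7 = 51, s = 159 + 51 = 210.
Iteration 7: 51 < 53 holds -> v = 51 + 7 = 58, s = 210 + 58 = 268.
Iteration 8: 58 < 53 fails; recursion stops.
Total rows emitted: 8.

8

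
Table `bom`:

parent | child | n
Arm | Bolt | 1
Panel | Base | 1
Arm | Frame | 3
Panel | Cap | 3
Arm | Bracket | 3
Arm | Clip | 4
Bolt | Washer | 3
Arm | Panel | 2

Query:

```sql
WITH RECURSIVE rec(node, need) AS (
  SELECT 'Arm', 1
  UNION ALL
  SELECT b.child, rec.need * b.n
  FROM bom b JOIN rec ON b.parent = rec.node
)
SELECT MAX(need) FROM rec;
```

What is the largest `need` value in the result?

Base: (Arm, need=1).
Iteration 1: components of {Arm} -> Bolt = 1*1 = 1, Bracket = 1*3 = 3, Clip = 1*4 = 4, Frame = 1*3 = 3, Panel = 1*2 = 2.
Iteration 2: components of {Bolt,Bracket,Clip,Frame,Panel} -> Base = 2*1 = 2, Cap = 2*3 = 6, Washer = 1*3 = 3.
Iteration 3: no further components; recursion stops.
need values: 1, 2, 3, 3, 4, 1, 2, 6, 3; the maximum is 6.

6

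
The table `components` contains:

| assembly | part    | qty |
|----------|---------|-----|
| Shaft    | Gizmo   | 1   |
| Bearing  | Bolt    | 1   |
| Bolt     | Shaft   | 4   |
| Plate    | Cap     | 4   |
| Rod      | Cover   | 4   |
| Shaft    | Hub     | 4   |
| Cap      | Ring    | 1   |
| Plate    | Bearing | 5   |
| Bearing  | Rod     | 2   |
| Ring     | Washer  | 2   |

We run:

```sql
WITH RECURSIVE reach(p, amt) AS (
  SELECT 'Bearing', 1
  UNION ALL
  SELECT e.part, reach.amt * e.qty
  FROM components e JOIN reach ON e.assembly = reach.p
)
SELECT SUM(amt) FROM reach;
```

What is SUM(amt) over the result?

Base: (Bearing, amt=1).
Iteration 1: components of {Bearing} -> Bolt = 1*1 = 1, Rod = 1*2 = 2.
Iteration 2: components of {Bolt,Rod} -> Cover = 2*4 = 8, Shaft = 1*4 = 4.
Iteration 3: components of {Cover,Shaft} -> Gizmo = 4*1 = 4, Hub = 4*4 = 16.
Iteration 4: no further components; recursion stops.
SUM(amt) = 1 + 2 + 1 + 8 + 4 + 16 + 4 = 36.

36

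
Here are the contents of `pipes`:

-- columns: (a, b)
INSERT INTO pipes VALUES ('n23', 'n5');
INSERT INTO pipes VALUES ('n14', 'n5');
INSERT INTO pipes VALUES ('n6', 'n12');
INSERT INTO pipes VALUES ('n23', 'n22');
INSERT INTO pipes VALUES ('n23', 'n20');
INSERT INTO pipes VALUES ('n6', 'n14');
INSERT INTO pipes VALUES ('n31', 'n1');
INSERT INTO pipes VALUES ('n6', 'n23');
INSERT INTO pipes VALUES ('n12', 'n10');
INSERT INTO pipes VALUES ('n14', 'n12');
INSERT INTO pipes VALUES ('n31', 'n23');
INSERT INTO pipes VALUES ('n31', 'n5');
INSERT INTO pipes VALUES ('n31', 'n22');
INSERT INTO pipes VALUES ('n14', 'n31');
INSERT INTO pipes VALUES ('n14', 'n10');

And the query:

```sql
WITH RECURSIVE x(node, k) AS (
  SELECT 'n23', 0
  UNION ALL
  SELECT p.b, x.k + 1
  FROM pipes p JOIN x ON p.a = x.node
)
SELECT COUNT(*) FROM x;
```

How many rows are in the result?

Base: (n23, k=0).
Iteration 1: edges from {n23} -> (n20, k=1), (n22, k=1), (n5, k=1).
Iteration 2: no outgoing edges from {n20,n22,n5}; recursion stops.
Total rows emitted: 4.

4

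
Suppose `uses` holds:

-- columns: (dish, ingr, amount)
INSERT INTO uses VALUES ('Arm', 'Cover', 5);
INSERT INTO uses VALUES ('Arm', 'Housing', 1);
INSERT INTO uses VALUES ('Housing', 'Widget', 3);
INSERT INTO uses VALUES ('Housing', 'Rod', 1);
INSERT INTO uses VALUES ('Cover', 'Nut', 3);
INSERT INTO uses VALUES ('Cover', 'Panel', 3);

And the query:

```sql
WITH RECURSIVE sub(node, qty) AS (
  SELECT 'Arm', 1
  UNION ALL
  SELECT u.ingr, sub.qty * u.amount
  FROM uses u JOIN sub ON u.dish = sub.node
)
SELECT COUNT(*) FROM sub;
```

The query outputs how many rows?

Base: (Arm, qty=1).
Iteration 1: components of {Arm} -> Cover = 1*5 = 5, Housing = 1*1 = 1.
Iteration 2: components of {Cover,Housing} -> Nut = 5*3 = 15, Panel = 5*3 = 15, Rod = 1*1 = 1, Widget = 1*3 = 3.
Iteration 3: no further components; recursion stops.
Total rows emitted: 7.

7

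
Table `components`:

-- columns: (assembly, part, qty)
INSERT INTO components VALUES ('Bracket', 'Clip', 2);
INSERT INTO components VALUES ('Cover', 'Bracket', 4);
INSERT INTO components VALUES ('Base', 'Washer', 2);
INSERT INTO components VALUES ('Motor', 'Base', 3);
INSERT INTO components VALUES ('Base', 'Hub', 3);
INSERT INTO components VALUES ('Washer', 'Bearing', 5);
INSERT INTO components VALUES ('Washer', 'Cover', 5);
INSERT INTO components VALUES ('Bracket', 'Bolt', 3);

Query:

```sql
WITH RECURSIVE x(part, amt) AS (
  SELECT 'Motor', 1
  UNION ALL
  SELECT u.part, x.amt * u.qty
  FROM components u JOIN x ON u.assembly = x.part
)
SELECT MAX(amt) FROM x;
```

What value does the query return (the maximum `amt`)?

360

Base: (Motor, amt=1).
Iteration 1: components of {Motor} -> Base = 1*3 = 3.
Iteration 2: components of {Base} -> Hub = 3*3 = 9, Washer = 3*2 = 6.
Iteration 3: components of {Hub,Washer} -> Bearing = 6*5 = 30, Cover = 6*5 = 30.
Iteration 4: components of {Bearing,Cover} -> Bracket = 30*4 = 120.
Iteration 5: components of {Bracket} -> Bolt = 120*3 = 360, Clip = 120*2 = 240.
Iteration 6: no further components; recursion stops.
amt values: 1, 3, 6, 9, 30, 30, 120, 240, 360; the maximum is 360.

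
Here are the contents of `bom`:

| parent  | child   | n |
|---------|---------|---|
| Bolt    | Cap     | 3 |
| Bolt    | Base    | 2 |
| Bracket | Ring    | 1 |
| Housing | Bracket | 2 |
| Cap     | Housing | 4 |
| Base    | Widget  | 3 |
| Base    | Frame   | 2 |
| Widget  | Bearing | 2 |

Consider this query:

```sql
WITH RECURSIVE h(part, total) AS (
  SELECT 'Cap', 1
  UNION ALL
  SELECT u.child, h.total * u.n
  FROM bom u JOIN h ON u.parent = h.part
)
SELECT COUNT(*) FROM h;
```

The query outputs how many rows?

4

Base: (Cap, total=1).
Iteration 1: components of {Cap} -> Housing = 1*4 = 4.
Iteration 2: components of {Housing} -> Bracket = 4*2 = 8.
Iteration 3: components of {Bracket} -> Ring = 8*1 = 8.
Iteration 4: no further components; recursion stops.
Total rows emitted: 4.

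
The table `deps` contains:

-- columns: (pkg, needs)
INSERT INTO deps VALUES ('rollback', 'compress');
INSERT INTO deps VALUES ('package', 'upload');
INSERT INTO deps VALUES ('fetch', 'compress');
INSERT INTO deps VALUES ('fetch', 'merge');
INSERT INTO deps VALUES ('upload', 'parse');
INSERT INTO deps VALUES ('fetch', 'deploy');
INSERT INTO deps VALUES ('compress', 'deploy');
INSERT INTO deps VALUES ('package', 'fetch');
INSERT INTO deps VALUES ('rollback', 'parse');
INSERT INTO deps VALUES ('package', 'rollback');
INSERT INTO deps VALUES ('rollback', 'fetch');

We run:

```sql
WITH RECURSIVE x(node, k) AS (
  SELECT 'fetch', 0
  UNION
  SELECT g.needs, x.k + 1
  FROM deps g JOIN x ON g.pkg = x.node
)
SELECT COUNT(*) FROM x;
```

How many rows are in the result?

Base: (fetch, k=0).
Iteration 1: edges from {fetch} -> (compress, k=1), (deploy, k=1), (merge, k=1).
Iteration 2: edges from {compress,deploy,merge} -> (deploy, k=2).
Iteration 3: no outgoing edges from {deploy}; recursion stops.
Total rows emitted: 5.

5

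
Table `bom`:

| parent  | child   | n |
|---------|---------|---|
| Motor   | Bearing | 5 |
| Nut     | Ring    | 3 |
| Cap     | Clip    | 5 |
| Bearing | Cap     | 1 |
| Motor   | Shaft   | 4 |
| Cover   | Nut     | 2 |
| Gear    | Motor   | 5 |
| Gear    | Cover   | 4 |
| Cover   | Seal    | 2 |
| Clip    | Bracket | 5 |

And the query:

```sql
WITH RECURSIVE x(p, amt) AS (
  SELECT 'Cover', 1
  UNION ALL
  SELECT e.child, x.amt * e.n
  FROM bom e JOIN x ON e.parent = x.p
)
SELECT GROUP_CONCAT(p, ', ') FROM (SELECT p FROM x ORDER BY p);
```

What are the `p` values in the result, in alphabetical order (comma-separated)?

Cover, Nut, Ring, Seal

Base: (Cover, amt=1).
Iteration 1: components of {Cover} -> Nut = 1*2 = 2, Seal = 1*2 = 2.
Iteration 2: components of {Nut,Seal} -> Ring = 2*3 = 6.
Iteration 3: no further components; recursion stops.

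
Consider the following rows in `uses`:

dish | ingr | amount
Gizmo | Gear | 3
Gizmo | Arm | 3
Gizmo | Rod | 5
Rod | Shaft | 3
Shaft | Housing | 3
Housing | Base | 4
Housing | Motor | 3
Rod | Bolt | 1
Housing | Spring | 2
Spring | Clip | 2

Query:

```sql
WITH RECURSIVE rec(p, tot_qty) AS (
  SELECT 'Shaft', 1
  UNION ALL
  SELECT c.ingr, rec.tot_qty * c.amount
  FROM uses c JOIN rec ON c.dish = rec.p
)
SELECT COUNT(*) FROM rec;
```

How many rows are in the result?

Base: (Shaft, tot_qty=1).
Iteration 1: components of {Shaft} -> Housing = 1*3 = 3.
Iteration 2: components of {Housing} -> Base = 3*4 = 12, Motor = 3*3 = 9, Spring = 3*2 = 6.
Iteration 3: components of {Base,Motor,Spring} -> Clip = 6*2 = 12.
Iteration 4: no further components; recursion stops.
Total rows emitted: 6.

6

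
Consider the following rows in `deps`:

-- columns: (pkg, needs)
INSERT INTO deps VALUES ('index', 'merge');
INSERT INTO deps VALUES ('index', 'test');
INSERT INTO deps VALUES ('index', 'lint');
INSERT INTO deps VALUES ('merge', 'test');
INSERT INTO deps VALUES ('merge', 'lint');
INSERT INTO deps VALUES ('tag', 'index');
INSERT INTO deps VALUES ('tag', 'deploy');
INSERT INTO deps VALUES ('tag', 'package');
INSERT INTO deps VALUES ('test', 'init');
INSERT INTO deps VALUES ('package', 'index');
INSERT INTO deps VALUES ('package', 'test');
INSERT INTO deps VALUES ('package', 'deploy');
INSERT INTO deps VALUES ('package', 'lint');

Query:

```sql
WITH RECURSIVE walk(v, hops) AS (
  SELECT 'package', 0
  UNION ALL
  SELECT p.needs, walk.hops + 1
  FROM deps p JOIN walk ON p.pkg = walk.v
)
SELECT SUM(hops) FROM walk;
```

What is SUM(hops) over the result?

Base: (package, hops=0).
Iteration 1: edges from {package} -> (deploy, hops=1), (index, hops=1), (lint, hops=1), (test, hops=1).
Iteration 2: edges from {deploy,index,lint,test} -> (init, hops=2), (lint, hops=2), (merge, hops=2), (test, hops=2).
Iteration 3: edges from {init,lint,merge,test} -> (init, hops=3), (lint, hops=3), (test, hops=3).
Iteration 4: edges from {init,lint,test} -> (init, hops=4).
Iteration 5: no outgoing edges from {init}; recursion stops.
SUM(hops) = 0 + 1 + 1 + 1 + 1 + 2 + 2 + 2 + 2 + 3 + 3 + 3 + 4 = 25.

25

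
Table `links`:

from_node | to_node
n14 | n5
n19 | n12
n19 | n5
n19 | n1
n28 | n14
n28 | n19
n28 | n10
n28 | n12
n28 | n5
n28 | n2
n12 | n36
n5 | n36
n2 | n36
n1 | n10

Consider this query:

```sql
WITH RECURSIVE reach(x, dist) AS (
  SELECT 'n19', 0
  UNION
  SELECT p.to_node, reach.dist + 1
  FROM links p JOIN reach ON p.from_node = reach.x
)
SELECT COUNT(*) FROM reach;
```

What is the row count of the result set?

6

Base: (n19, dist=0).
Iteration 1: edges from {n19} -> (n1, dist=1), (n12, dist=1), (n5, dist=1).
Iteration 2: edges from {n1,n12,n5} -> (n10, dist=2), (n36, dist=2). [UNION drops 1 duplicate row(s)]
Iteration 3: no outgoing edges from {n10,n36}; recursion stops.
Total rows emitted: 6.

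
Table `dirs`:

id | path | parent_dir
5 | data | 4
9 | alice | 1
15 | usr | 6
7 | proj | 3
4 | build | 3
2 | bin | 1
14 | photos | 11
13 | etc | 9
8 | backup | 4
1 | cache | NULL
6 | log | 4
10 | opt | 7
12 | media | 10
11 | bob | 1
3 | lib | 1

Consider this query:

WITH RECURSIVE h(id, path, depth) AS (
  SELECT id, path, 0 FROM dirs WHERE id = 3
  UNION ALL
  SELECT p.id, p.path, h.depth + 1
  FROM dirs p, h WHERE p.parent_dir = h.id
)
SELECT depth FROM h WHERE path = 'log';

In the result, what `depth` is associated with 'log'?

2

Base: id=3 (lib) at depth 0.
Iteration 1: rows with parent_dir in {3} -> build (id 4, depth 1), proj (id 7, depth 1).
Iteration 2: rows with parent_dir in {4,7} -> data (id 5, depth 2), log (id 6, depth 2), backup (id 8, depth 2), opt (id 10, depth 2).
Iteration 3: rows with parent_dir in {5,6,8,10} -> media (id 12, depth 3), usr (id 15, depth 3).
Iteration 4: no rows with parent_dir in {12,15}; recursion stops.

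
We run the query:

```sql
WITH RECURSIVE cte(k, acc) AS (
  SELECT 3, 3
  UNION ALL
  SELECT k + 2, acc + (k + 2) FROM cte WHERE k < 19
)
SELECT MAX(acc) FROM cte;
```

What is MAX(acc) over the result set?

Base: k=3, acc=3.
Iteration 1: 3 < 19 holds -> k = 3 + 2 = 5, acc = 3 + 5 = 8.
Iteration 2: 5 < 19 holds -> k = 5 + 2 = 7, acc = 8 + 7 = 15.
Iteration 3: 7 < 19 holds -> k = 7 + 2 = 9, acc = 15 + 9 = 24.
Iteration 4: 9 < 19 holds -> k = 9 + 2 = 11, acc = 24 + 11 = 35.
Iteration 5: 11 < 19 holds -> k = 11 + 2 = 13, acc = 35 + 13 = 48.
Iteration 6: 13 < 19 holds -> k = 13 + 2 = 15, acc = 48 + 15 = 63.
Iteration 7: 15 < 19 holds -> k = 15 + 2 = 17, acc = 63 + 17 = 80.
Iteration 8: 17 < 19 holds -> k = 17 + 2 = 19, acc = 80 + 19 = 99.
Iteration 9: 19 < 19 fails; recursion stops.
acc values: 3, 8, 15, 24, 35, 48, 63, 80, 99; the maximum is 99.

99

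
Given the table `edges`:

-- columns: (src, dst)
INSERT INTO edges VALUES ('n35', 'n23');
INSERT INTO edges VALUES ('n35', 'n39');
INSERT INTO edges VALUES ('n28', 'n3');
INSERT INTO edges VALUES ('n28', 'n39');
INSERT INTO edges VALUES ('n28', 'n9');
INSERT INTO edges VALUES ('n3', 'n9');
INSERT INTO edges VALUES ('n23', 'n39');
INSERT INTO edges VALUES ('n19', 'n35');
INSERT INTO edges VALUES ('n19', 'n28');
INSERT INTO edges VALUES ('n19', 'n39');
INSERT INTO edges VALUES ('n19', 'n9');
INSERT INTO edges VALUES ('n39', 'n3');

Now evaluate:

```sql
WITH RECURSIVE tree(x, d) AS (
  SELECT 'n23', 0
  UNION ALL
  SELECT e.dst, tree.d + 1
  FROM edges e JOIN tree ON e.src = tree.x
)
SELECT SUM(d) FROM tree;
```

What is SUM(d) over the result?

Base: (n23, d=0).
Iteration 1: edges from {n23} -> (n39, d=1).
Iteration 2: edges from {n39} -> (n3, d=2).
Iteration 3: edges from {n3} -> (n9, d=3).
Iteration 4: no outgoing edges from {n9}; recursion stops.
SUM(d) = 0 + 1 + 2 + 3 = 6.

6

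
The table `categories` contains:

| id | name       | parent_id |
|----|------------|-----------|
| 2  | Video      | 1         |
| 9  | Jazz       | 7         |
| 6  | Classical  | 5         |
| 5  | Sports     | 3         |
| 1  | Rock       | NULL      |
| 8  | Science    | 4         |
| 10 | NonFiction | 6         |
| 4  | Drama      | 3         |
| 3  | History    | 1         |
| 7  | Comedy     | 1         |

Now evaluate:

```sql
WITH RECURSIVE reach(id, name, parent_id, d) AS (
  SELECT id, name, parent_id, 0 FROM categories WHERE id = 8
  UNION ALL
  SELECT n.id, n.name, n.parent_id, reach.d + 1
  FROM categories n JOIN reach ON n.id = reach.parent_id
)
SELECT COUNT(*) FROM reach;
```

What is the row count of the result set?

4

Base: id=8 (Science), parent_id=4, d 0.
Iteration 1: join on id=4 -> Drama (id 4, parent_id=3, d 1).
Iteration 2: join on id=3 -> History (id 3, parent_id=1, d 2).
Iteration 3: join on id=1 -> Rock (id 1, parent_id=NULL, d 3).
Iteration 4: parent_id is NULL; no match; recursion stops.
Total rows emitted: 4.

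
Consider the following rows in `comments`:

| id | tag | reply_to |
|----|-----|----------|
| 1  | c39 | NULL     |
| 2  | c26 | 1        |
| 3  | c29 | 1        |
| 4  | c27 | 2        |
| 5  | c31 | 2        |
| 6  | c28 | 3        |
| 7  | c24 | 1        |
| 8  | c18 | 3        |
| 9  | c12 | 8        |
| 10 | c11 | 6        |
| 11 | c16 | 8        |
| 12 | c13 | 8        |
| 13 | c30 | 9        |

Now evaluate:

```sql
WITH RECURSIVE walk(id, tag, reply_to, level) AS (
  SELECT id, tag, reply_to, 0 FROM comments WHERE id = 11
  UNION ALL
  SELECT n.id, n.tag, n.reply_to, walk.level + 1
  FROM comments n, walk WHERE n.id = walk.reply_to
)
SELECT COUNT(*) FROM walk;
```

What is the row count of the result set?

4

Base: id=11 (c16), reply_to=8, level 0.
Iteration 1: join on id=8 -> c18 (id 8, reply_to=3, level 1).
Iteration 2: join on id=3 -> c29 (id 3, reply_to=1, level 2).
Iteration 3: join on id=1 -> c39 (id 1, reply_to=NULL, level 3).
Iteration 4: reply_to is NULL; no match; recursion stops.
Total rows emitted: 4.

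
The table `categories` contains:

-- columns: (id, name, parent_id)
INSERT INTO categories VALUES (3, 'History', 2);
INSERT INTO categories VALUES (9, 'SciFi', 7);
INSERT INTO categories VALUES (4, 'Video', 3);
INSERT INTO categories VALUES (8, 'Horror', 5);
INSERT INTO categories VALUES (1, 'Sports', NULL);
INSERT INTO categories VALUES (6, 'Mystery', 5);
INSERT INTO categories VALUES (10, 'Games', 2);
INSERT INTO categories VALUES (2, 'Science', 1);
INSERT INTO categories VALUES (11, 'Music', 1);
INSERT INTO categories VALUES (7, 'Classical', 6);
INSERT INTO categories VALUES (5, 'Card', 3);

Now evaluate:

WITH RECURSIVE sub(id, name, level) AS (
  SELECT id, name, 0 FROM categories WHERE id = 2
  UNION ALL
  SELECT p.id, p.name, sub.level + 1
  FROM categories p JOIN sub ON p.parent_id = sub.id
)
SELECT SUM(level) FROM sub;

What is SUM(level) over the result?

Base: id=2 (Science) at level 0.
Iteration 1: rows with parent_id in {2} -> History (id 3, level 1), Games (id 10, level 1).
Iteration 2: rows with parent_id in {3,10} -> Video (id 4, level 2), Card (id 5, level 2).
Iteration 3: rows with parent_id in {4,5} -> Mystery (id 6, level 3), Horror (id 8, level 3).
Iteration 4: rows with parent_id in {6,8} -> Classical (id 7, level 4).
Iteration 5: rows with parent_id in {7} -> SciFi (id 9, level 5).
Iteration 6: no rows with parent_id in {9}; recursion stops.
SUM(level) = 0 + 1 + 1 + 2 + 2 + 3 + 3 + 4 + 5 = 21.

21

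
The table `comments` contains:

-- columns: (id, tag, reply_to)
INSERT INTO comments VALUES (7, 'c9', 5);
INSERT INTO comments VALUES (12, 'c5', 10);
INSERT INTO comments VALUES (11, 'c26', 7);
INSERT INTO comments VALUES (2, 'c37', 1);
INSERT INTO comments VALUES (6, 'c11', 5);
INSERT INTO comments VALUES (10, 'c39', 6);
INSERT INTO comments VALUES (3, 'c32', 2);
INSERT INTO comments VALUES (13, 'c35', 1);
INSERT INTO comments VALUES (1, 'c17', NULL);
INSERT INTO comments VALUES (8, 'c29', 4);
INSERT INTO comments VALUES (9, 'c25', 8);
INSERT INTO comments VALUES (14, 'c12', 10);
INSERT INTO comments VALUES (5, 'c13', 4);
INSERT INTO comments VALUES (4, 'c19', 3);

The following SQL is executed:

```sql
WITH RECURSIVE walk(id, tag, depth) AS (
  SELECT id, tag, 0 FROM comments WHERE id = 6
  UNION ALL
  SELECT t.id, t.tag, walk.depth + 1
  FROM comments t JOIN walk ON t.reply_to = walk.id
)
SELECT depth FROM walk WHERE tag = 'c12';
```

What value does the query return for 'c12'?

2

Base: id=6 (c11) at depth 0.
Iteration 1: rows with reply_to in {6} -> c39 (id 10, depth 1).
Iteration 2: rows with reply_to in {10} -> c5 (id 12, depth 2), c12 (id 14, depth 2).
Iteration 3: no rows with reply_to in {12,14}; recursion stops.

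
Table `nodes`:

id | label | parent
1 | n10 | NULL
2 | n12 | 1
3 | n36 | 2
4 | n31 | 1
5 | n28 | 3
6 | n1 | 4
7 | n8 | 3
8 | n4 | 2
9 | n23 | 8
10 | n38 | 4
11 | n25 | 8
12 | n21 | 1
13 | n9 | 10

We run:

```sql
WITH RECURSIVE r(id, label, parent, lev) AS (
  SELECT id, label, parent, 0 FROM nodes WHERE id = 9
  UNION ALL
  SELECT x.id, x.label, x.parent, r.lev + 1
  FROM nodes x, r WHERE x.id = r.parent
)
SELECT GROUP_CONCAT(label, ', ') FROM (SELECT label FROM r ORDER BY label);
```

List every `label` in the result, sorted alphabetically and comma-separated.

Base: id=9 (n23), parent=8, lev 0.
Iteration 1: join on id=8 -> n4 (id 8, parent=2, lev 1).
Iteration 2: join on id=2 -> n12 (id 2, parent=1, lev 2).
Iteration 3: join on id=1 -> n10 (id 1, parent=NULL, lev 3).
Iteration 4: parent is NULL; no match; recursion stops.

n10, n12, n23, n4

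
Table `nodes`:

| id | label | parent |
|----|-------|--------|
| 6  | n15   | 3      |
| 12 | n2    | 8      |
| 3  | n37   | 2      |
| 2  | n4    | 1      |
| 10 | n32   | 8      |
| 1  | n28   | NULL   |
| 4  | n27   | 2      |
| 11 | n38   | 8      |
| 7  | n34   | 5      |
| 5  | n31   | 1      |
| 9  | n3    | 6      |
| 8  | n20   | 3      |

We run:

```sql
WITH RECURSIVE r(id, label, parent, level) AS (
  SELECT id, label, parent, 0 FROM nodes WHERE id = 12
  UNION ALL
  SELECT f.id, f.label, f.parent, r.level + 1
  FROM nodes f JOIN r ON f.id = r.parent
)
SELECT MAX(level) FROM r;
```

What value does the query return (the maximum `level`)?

Base: id=12 (n2), parent=8, level 0.
Iteration 1: join on id=8 -> n20 (id 8, parent=3, level 1).
Iteration 2: join on id=3 -> n37 (id 3, parent=2, level 2).
Iteration 3: join on id=2 -> n4 (id 2, parent=1, level 3).
Iteration 4: join on id=1 -> n28 (id 1, parent=NULL, level 4).
Iteration 5: parent is NULL; no match; recursion stops.
level values: 0, 1, 2, 3, 4; the maximum is 4.

4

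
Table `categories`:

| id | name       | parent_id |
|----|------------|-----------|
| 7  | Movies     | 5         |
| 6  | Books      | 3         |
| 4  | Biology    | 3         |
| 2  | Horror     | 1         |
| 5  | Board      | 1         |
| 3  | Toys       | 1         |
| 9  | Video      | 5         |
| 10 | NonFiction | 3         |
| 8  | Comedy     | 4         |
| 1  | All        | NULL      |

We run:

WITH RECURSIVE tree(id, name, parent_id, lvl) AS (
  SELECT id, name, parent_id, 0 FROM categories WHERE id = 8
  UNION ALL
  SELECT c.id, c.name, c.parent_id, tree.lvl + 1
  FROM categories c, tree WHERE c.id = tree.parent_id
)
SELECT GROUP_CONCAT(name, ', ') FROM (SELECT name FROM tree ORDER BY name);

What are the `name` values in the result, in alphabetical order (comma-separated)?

All, Biology, Comedy, Toys

Base: id=8 (Comedy), parent_id=4, lvl 0.
Iteration 1: join on id=4 -> Biology (id 4, parent_id=3, lvl 1).
Iteration 2: join on id=3 -> Toys (id 3, parent_id=1, lvl 2).
Iteration 3: join on id=1 -> All (id 1, parent_id=NULL, lvl 3).
Iteration 4: parent_id is NULL; no match; recursion stops.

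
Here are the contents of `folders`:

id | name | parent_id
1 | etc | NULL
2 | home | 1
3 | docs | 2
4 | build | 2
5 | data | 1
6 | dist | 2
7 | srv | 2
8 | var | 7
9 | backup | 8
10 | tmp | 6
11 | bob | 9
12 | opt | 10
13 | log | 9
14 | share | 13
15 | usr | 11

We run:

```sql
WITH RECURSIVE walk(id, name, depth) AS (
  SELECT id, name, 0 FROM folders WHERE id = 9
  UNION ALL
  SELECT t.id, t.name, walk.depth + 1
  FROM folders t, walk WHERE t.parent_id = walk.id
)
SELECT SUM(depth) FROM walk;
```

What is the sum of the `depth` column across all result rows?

Base: id=9 (backup) at depth 0.
Iteration 1: rows with parent_id in {9} -> bob (id 11, depth 1), log (id 13, depth 1).
Iteration 2: rows with parent_id in {11,13} -> share (id 14, depth 2), usr (id 15, depth 2).
Iteration 3: no rows with parent_id in {14,15}; recursion stops.
SUM(depth) = 0 + 1 + 1 + 2 + 2 = 6.

6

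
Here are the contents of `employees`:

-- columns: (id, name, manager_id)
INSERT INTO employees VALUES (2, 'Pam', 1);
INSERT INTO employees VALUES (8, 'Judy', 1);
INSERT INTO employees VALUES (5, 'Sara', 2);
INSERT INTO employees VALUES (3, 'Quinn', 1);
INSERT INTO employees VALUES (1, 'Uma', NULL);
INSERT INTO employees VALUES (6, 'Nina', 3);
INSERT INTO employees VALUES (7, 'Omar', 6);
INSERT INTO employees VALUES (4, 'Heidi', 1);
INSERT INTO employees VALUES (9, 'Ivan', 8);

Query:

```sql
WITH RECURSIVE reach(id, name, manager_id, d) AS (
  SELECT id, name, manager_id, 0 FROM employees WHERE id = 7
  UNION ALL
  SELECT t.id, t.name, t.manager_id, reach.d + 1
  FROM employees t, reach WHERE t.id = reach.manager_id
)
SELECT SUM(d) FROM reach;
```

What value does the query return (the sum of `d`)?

6

Base: id=7 (Omar), manager_id=6, d 0.
Iteration 1: join on id=6 -> Nina (id 6, manager_id=3, d 1).
Iteration 2: join on id=3 -> Quinn (id 3, manager_id=1, d 2).
Iteration 3: join on id=1 -> Uma (id 1, manager_id=NULL, d 3).
Iteration 4: manager_id is NULL; no match; recursion stops.
SUM(d) = 0 + 1 + 2 + 3 = 6.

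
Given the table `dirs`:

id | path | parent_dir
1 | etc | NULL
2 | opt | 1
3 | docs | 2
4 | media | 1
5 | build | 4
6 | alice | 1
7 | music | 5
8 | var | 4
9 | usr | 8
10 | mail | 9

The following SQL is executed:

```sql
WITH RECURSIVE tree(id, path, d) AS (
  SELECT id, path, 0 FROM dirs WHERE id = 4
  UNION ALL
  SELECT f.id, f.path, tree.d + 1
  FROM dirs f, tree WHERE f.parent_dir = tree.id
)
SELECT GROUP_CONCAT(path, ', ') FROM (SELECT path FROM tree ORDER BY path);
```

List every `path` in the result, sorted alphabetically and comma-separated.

Base: id=4 (media) at d 0.
Iteration 1: rows with parent_dir in {4} -> build (id 5, d 1), var (id 8, d 1).
Iteration 2: rows with parent_dir in {5,8} -> music (id 7, d 2), usr (id 9, d 2).
Iteration 3: rows with parent_dir in {7,9} -> mail (id 10, d 3).
Iteration 4: no rows with parent_dir in {10}; recursion stops.

build, mail, media, music, usr, var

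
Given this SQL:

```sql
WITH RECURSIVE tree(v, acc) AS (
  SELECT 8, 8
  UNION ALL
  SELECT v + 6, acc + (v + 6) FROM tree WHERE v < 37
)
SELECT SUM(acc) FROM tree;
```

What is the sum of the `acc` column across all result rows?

378

Base: v=8, acc=8.
Iteration 1: 8 < 37 holds -> v = 8 + 6 = 14, acc = 8 + 14 = 22.
Iteration 2: 14 < 37 holds -> v = 14 + 6 = 20, acc = 22 + 20 = 42.
Iteration 3: 20 < 37 holds -> v = 20 + 6 = 26, acc = 42 + 26 = 68.
Iteration 4: 26 < 37 holds -> v = 26 + 6 = 32, acc = 68 + 32 = 100.
Iteration 5: 32 < 37 holds -> v = 32 + 6 = 38, acc = 100 + 38 = 138.
Iteration 6: 38 < 37 fails; recursion stops.
SUM(acc) = 8 + 22 + 42 + 68 + 100 + 138 = 378.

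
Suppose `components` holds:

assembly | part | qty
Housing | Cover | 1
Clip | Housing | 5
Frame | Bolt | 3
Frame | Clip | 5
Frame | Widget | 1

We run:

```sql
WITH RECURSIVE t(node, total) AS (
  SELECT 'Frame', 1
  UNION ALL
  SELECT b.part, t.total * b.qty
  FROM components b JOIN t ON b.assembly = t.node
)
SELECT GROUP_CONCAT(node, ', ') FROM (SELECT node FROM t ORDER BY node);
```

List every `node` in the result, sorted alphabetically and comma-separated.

Base: (Frame, total=1).
Iteration 1: components of {Frame} -> Bolt = 1*3 = 3, Clip = 1*5 = 5, Widget = 1*1 = 1.
Iteration 2: components of {Bolt,Clip,Widget} -> Housing = 5*5 = 25.
Iteration 3: components of {Housing} -> Cover = 25*1 = 25.
Iteration 4: no further components; recursion stops.

Bolt, Clip, Cover, Frame, Housing, Widget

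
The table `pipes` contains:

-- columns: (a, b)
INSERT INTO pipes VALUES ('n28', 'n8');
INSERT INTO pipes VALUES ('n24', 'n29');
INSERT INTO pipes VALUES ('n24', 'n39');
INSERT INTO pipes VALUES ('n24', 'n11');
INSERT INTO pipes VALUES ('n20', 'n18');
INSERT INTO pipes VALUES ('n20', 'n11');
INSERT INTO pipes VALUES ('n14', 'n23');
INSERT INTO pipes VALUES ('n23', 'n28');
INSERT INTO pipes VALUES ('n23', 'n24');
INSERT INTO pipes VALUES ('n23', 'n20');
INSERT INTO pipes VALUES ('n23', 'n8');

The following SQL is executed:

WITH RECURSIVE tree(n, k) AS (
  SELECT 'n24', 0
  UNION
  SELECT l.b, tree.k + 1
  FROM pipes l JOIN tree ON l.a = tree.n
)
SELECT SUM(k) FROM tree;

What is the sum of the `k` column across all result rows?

Base: (n24, k=0).
Iteration 1: edges from {n24} -> (n11, k=1), (n29, k=1), (n39, k=1).
Iteration 2: no outgoing edges from {n11,n29,n39}; recursion stops.
SUM(k) = 0 + 1 + 1 + 1 = 3.

3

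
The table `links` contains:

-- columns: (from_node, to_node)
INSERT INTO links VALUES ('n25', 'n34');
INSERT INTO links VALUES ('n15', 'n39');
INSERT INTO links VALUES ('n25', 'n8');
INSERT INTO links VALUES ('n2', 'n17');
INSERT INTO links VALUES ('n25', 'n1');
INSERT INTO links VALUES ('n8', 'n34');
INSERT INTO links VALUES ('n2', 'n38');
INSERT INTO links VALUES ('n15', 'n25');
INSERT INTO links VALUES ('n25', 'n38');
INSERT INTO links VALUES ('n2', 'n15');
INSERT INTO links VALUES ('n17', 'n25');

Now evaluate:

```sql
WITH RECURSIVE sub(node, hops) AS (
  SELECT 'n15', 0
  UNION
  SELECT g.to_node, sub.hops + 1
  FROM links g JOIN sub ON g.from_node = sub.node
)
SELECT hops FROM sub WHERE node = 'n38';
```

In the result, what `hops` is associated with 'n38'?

Base: (n15, hops=0).
Iteration 1: edges from {n15} -> (n25, hops=1), (n39, hops=1).
Iteration 2: edges from {n25,n39} -> (n1, hops=2), (n34, hops=2), (n38, hops=2), (n8, hops=2).
Iteration 3: edges from {n1,n34,n38,n8} -> (n34, hops=3).
Iteration 4: no outgoing edges from {n34}; recursion stops.

2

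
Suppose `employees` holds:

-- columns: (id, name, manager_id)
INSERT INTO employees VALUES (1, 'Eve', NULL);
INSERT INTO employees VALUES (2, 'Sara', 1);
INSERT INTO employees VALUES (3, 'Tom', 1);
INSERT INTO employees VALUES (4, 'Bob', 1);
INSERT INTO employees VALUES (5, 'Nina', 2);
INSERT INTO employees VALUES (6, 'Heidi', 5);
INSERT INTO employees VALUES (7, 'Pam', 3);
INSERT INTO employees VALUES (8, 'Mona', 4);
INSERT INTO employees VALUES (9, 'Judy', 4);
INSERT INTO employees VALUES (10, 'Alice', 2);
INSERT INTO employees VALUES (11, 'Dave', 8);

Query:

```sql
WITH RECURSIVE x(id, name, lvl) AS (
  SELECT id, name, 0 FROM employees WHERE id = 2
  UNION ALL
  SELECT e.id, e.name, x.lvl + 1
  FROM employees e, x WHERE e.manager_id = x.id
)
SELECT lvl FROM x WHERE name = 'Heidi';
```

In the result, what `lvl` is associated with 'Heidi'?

2

Base: id=2 (Sara) at lvl 0.
Iteration 1: rows with manager_id in {2} -> Nina (id 5, lvl 1), Alice (id 10, lvl 1).
Iteration 2: rows with manager_id in {5,10} -> Heidi (id 6, lvl 2).
Iteration 3: no rows with manager_id in {6}; recursion stops.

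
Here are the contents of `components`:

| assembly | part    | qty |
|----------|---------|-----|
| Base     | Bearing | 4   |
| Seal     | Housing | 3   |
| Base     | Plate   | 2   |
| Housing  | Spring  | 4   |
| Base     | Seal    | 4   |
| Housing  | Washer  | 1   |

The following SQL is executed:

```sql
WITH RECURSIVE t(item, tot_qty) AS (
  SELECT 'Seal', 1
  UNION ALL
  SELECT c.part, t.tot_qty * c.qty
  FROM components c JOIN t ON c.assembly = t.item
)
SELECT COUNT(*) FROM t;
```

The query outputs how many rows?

4

Base: (Seal, tot_qty=1).
Iteration 1: components of {Seal} -> Housing = 1*3 = 3.
Iteration 2: components of {Housing} -> Spring = 3*4 = 12, Washer = 3*1 = 3.
Iteration 3: no further components; recursion stops.
Total rows emitted: 4.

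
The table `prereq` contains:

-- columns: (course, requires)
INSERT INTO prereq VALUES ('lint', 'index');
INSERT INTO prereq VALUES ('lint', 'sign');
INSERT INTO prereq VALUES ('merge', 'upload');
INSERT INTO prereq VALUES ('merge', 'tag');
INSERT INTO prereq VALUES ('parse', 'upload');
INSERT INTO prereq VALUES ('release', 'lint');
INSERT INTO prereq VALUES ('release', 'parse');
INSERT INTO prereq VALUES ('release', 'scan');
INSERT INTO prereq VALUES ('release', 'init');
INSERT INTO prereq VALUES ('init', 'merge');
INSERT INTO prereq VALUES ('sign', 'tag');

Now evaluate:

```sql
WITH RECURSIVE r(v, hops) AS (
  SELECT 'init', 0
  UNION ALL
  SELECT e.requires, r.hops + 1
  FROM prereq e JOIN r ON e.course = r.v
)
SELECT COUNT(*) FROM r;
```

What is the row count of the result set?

Base: (init, hops=0).
Iteration 1: edges from {init} -> (merge, hops=1).
Iteration 2: edges from {merge} -> (tag, hops=2), (upload, hops=2).
Iteration 3: no outgoing edges from {tag,upload}; recursion stops.
Total rows emitted: 4.

4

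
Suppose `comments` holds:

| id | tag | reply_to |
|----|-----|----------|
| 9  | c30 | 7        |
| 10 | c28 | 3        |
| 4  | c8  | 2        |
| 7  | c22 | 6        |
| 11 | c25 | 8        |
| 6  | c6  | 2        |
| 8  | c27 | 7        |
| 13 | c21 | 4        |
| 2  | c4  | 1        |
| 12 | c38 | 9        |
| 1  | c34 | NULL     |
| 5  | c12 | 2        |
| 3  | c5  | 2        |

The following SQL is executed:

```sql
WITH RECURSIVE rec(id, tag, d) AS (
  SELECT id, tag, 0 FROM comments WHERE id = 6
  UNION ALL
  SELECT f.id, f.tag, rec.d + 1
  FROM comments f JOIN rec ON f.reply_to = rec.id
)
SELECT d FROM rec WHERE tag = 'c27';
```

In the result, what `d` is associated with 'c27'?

2

Base: id=6 (c6) at d 0.
Iteration 1: rows with reply_to in {6} -> c22 (id 7, d 1).
Iteration 2: rows with reply_to in {7} -> c27 (id 8, d 2), c30 (id 9, d 2).
Iteration 3: rows with reply_to in {8,9} -> c25 (id 11, d 3), c38 (id 12, d 3).
Iteration 4: no rows with reply_to in {11,12}; recursion stops.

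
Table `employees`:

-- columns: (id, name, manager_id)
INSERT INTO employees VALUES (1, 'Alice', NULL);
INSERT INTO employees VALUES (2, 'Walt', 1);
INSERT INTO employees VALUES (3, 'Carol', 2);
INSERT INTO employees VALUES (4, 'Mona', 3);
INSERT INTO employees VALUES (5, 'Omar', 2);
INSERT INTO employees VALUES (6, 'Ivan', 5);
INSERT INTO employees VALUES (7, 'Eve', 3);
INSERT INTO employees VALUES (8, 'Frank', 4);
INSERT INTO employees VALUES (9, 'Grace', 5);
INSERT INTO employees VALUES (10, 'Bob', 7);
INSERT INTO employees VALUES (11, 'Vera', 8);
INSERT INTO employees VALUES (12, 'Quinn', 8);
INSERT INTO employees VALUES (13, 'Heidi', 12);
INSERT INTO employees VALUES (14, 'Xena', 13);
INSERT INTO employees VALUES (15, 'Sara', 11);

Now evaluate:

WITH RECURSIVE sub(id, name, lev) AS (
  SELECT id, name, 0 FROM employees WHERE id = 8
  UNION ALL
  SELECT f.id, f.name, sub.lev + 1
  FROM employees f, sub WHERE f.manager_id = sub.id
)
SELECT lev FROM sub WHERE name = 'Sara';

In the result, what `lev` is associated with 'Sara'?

Base: id=8 (Frank) at lev 0.
Iteration 1: rows with manager_id in {8} -> Vera (id 11, lev 1), Quinn (id 12, lev 1).
Iteration 2: rows with manager_id in {11,12} -> Heidi (id 13, lev 2), Sara (id 15, lev 2).
Iteration 3: rows with manager_id in {13,15} -> Xena (id 14, lev 3).
Iteration 4: no rows with manager_id in {14}; recursion stops.

2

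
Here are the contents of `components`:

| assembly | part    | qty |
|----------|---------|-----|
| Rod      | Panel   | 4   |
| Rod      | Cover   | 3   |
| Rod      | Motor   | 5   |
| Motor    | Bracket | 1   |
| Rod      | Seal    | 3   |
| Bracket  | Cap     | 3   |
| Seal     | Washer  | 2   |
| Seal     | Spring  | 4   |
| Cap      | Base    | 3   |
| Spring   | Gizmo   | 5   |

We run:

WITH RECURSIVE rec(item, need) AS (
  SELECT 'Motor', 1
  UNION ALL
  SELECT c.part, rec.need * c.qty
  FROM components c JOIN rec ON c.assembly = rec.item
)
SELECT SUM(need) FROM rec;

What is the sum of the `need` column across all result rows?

Base: (Motor, need=1).
Iteration 1: components of {Motor} -> Bracket = 1*1 = 1.
Iteration 2: components of {Bracket} -> Cap = 1*3 = 3.
Iteration 3: components of {Cap} -> Base = 3*3 = 9.
Iteration 4: no further components; recursion stops.
SUM(need) = 1 + 1 + 3 + 9 = 14.

14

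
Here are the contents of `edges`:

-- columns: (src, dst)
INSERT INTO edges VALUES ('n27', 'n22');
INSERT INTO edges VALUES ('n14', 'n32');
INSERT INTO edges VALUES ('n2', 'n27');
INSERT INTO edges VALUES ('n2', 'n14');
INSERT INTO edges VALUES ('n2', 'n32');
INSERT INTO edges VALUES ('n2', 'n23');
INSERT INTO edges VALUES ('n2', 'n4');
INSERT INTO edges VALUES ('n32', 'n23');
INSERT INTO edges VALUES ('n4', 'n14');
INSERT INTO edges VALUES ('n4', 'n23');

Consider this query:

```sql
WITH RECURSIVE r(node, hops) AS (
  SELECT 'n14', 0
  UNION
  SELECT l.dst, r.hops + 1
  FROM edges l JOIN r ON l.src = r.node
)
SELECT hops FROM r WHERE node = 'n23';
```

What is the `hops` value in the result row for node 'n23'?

Base: (n14, hops=0).
Iteration 1: edges from {n14} -> (n32, hops=1).
Iteration 2: edges from {n32} -> (n23, hops=2).
Iteration 3: no outgoing edges from {n23}; recursion stops.

2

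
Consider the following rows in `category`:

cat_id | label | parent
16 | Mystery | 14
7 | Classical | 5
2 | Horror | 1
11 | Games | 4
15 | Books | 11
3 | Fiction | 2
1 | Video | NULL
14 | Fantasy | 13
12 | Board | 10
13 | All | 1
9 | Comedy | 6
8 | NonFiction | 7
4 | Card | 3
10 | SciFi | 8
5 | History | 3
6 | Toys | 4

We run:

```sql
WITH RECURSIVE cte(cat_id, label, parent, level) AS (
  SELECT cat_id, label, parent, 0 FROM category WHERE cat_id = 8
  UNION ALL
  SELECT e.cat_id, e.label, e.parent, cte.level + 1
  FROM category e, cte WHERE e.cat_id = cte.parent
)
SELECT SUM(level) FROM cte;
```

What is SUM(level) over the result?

Base: cat_id=8 (NonFiction), parent=7, level 0.
Iteration 1: join on cat_id=7 -> Classical (id 7, parent=5, level 1).
Iteration 2: join on cat_id=5 -> History (id 5, parent=3, level 2).
Iteration 3: join on cat_id=3 -> Fiction (id 3, parent=2, level 3).
Iteration 4: join on cat_id=2 -> Horror (id 2, parent=1, level 4).
Iteration 5: join on cat_id=1 -> Video (id 1, parent=NULL, level 5).
Iteration 6: parent is NULL; no match; recursion stops.
SUM(level) = 0 + 1 + 2 + 3 + 4 + 5 = 15.

15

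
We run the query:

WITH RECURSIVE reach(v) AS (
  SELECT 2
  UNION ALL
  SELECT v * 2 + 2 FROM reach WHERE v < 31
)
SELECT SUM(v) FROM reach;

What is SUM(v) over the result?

Base: v=2.
Iteration 1: 2 < 31 holds -> v = 2 * 2 + 2 = 6.
Iteration 2: 6 < 31 holds -> v = 6 * 2 + 2 = 14.
Iteration 3: 14 < 31 holds -> v = 14 * 2 + 2 = 30.
Iteration 4: 30 < 31 holds -> v = 30 * 2 + 2 = 62.
Iteration 5: 62 < 31 fails; recursion stops.
SUM(v) = 2 + 6 + 14 + 30 + 62 = 114.

114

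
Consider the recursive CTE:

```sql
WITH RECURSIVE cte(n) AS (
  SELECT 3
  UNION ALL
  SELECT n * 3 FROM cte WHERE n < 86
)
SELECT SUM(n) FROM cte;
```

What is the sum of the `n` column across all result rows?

Base: n=3.
Iteration 1: 3 < 86 holds -> n = 3 * 3 = 9.
Iteration 2: 9 < 86 holds -> n = 9 * 3 = 27.
Iteration 3: 27 < 86 holds -> n = 27 * 3 = 81.
Iteration 4: 81 < 86 holds -> n = 81 * 3 = 243.
Iteration 5: 243 < 86 fails; recursion stops.
SUM(n) = 3 + 9 + 27 + 81 + 243 = 363.

363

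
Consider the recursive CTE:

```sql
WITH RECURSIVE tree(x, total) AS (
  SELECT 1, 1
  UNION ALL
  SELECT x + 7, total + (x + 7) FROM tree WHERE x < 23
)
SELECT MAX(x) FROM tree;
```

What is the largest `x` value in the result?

29

Base: x=1, total=1.
Iteration 1: 1 < 23 holds -> x = 1 + 7 = 8, total = 1 + 8 = 9.
Iteration 2: 8 < 23 holds -> x = 8 + 7 = 15, total = 9 + 15 = 24.
Iteration 3: 15 < 23 holds -> x = 15 + 7 = 22, total = 24 + 22 = 46.
Iteration 4: 22 < 23 holds -> x = 22 + 7 = 29, total = 46 + 29 = 75.
Iteration 5: 29 < 23 fails; recursion stops.
x values: 1, 8, 15, 22, 29; the maximum is 29.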